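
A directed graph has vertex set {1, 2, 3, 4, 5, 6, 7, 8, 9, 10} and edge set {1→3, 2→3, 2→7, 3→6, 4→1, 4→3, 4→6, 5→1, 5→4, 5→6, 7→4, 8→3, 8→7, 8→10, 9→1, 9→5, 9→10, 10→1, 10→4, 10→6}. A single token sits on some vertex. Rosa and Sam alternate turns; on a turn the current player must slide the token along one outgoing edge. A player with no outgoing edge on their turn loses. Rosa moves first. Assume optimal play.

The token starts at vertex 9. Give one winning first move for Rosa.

Move to 1.

Work bottom-up. With no move the player to move loses. Otherwise the position is W if at least one move leads to an L position for the opponent, and L if every move leads to a W.
Every edge goes from a vertex to one that appears earlier in the order 6, 3, 1, 4, 5, 10, 9, 7, 2, 8, so processing vertices in that order labels each vertex after all of its successors.
6: no outgoing edge → L
3: →6(L), so W
1: →3(W) only, which is W, so L
4: →1(L), so W
5: →1(L), so W
10: →1(L), so W
9: →1(L), so W
7: →4(W) only, which is W, so L
2: →7(L), so W
8: →7(L), so W
From 9, the L positions reachable in one move are: 1.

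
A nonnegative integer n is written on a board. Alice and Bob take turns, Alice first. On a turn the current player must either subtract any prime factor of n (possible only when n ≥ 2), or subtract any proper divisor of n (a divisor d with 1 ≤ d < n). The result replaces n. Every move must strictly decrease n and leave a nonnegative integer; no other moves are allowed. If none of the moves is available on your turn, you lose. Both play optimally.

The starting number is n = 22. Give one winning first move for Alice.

Classify positions by backward induction: terminal positions (no move available) are L. From any other position, the mover wins iff some move reaches an L.
n=0: no move → L
n=1: no move → L
n=2: can move to 0, which is L ⇒ W
n=3: can move to 0, which is L ⇒ W
n=4: moves to 2(W), 3(W); every one is W ⇒ L
n=5: can move to 0, which is L ⇒ W
n=6: can move to 4, which is L ⇒ W
n=7: can move to 0, which is L ⇒ W
n=8: can move to 4, which is L ⇒ W
n=9: moves to 6(W), 8(W); every one is W ⇒ L
n=10: can move to 9, which is L ⇒ W
n=11: can move to 0, which is L ⇒ W
n=12: can move to 9, which is L ⇒ W
n=13: can move to 0, which is L ⇒ W
n=14: moves to 7(W), 12(W), 13(W); every one is W ⇒ L
n=15: can move to 14, which is L ⇒ W
n=16: can move to 14, which is L ⇒ W
n=17: can move to 0, which is L ⇒ W
n=18: can move to 9, which is L ⇒ W
n=19: can move to 0, which is L ⇒ W
n=20: moves to 10(W), 15(W), 16(W), 18(W), 19(W); every one is W ⇒ L
n=21: can move to 14, which is L ⇒ W
n=22: can move to 20, which is L ⇒ W
From 22, the L positions reachable in one move are: 20.

Move to 20.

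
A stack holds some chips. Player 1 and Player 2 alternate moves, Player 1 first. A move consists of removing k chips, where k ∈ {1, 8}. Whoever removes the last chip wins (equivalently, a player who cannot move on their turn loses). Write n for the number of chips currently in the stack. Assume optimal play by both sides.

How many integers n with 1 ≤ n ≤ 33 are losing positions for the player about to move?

Work bottom-up. With no move the player to move loses. Otherwise the position is W if at least one move leads to an L position for the opponent, and L if every move leads to a W.
n=0: no move → L
n=1: reaches L-position 0 → W
n=2: only reaches 1(W), which is W → L
n=3: reaches L-position 2 → W
n=4: only reaches 3(W), which is W → L
n=5: reaches L-position 4 → W
n=6: only reaches 5(W), which is W → L
n=7: reaches L-position 6 → W
n=8: reaches L-position 0 → W
n=9: only reaches 8(W), 1(W), all W → L
n=10: reaches L-position 9 → W
n=11: only reaches 10(W), 3(W), all W → L
n=12: reaches L-position 11 → W
n=13: only reaches 12(W), 5(W), all W → L
n=14: reaches L-position 13 → W
n=15: only reaches 14(W), 7(W), all W → L
n=16: reaches L-position 15 → W
n=17: reaches L-position 9 → W
n=18: only reaches 17(W), 10(W), all W → L
n=19: reaches L-position 18 → W
n=20: only reaches 19(W), 12(W), all W → L
n=21: reaches L-position 20 → W
n=22: only reaches 21(W), 14(W), all W → L
n=23: reaches L-position 22 → W
n=24: only reaches 23(W), 16(W), all W → L
n=25: reaches L-position 24 → W
n=26: reaches L-position 18 → W
n=27: only reaches 26(W), 19(W), all W → L
n=28: reaches L-position 27 → W
n=29: only reaches 28(W), 21(W), all W → L
n=30: reaches L-position 29 → W
n=31: only reaches 30(W), 23(W), all W → L
n=32: reaches L-position 31 → W
n=33: only reaches 32(W), 25(W), all W → L
L entries with 1 ≤ n ≤ 33 (n=0 is outside the asked range and is not counted): n = 2, 4, 6, 9, 11, 13, 15, 18, 20, 22, 24, 27, 29, 31, 33; that makes 15.

15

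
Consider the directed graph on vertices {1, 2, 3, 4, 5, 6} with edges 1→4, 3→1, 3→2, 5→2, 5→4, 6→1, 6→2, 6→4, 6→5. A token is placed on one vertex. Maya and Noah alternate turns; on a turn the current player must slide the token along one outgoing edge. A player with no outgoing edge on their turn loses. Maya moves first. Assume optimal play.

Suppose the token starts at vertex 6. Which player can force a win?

Positions with no move are L. A position that does have a move is losing for the player to move precisely when every available move leads to a winning position for the opponent. Fill in the labels:
Every edge goes from a vertex to one that appears earlier in the order 2, 4, 5, 1, 6, 3, so processing vertices in that order labels each vertex after all of its successors.
2: no outgoing edge → L
4: no outgoing edge → L
5: W (go to 4, an L position)
1: W (go to 4, an L position)
6: W (go to 4, an L position)
3: W (go to 2, an L position)
From 6 Maya can move to 4, reaching an L position.

Maya wins.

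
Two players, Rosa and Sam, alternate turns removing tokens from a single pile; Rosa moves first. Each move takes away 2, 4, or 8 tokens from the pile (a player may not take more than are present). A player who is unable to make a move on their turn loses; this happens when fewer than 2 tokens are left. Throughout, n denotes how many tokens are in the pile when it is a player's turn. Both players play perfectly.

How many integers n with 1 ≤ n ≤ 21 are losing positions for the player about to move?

7

Work bottom-up. With no move the player to move loses. Otherwise the position is W if at least one move leads to an L position for the opponent, and L if every move leads to a W.
n=0: no move → L
n=1: no move → L
n=2: →0(L), so W
n=3: →1(L), so W
n=4: →0(L), so W
n=5: →1(L), so W
n=6: →4(W), 2(W) — all W, so L
n=7: →5(W), 3(W) — all W, so L
n=8: →6(L), so W
n=9: →7(L), so W
n=10: →6(L), so W
n=11: →7(L), so W
n=12: →10(W), 8(W), 4(W) — all W, so L
n=13: →11(W), 9(W), 5(W) — all W, so L
n=14: →12(L), so W
n=15: →13(L), so W
n=16: →12(L), so W
n=17: →13(L), so W
n=18: →16(W), 14(W), 10(W) — all W, so L
n=19: →17(W), 15(W), 11(W) — all W, so L
n=20: →18(L), so W
n=21: →19(L), so W
L entries with 1 ≤ n ≤ 21 (n=0 is outside the asked range and is not counted): n = 1, 6, 7, 12, 13, 18, 19; that makes 7.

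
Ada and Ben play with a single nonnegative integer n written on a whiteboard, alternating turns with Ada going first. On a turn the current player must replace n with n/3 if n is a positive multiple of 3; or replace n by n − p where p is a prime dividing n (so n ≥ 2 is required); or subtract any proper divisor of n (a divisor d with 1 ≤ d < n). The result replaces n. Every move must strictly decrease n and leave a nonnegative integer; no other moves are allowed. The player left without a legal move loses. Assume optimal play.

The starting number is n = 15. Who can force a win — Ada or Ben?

Ada wins.

Build the W/L table. Terminal = L. A non-terminal position is W if it has a move to some L; otherwise it is L.
n=0: no move → L
n=1: no move → L
n=2: →0(L), so W
n=3: →0(L), so W
n=4: →2(W), 3(W) — all W, so L
n=5: →0(L), so W
n=6: →4(L), so W
n=7: →0(L), so W
n=8: →4(L), so W
n=9: →3(W), 6(W), 8(W) — all W, so L
n=10: →9(L), so W
n=11: →0(L), so W
n=12: →4(L), so W
n=13: →0(L), so W
n=14: →7(W), 12(W), 13(W) — all W, so L
n=15: →14(L), so W
The starting position 15 is W: Ada should move to 14, handing over an L position.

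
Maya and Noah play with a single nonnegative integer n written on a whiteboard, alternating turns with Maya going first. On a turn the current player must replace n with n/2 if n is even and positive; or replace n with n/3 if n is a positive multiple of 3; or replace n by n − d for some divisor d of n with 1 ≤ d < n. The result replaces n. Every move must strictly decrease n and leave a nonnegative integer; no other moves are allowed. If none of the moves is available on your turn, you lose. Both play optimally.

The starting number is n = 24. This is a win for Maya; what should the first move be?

Work bottom-up. With no move the player to move loses. Otherwise the position is W if at least one move leads to an L position for the opponent, and L if every move leads to a W.
n=0: no move → L
n=1: no move → L
n=2: reaches L-position 1 → W
n=3: reaches L-position 1 → W
n=4: only reaches 2(W), 3(W), all W → L
n=5: reaches L-position 4 → W
n=6: reaches L-position 4 → W
n=7: only reaches 6(W), which is W → L
n=8: reaches L-position 4 → W
n=9: only reaches 3(W), 6(W), 8(W), all W → L
n=10: reaches L-position 9 → W
n=11: only reaches 10(W), which is W → L
n=12: reaches L-position 4 → W
n=13: only reaches 12(W), which is W → L
n=14: reaches L-position 7 → W
n=15: only reaches 5(W), 10(W), 12(W), 14(W), all W → L
n=16: reaches L-position 15 → W
n=17: only reaches 16(W), which is W → L
n=18: reaches L-position 9 → W
n=19: only reaches 18(W), which is W → L
n=20: reaches L-position 15 → W
n=21: reaches L-position 7 → W
n=22: reaches L-position 11 → W
n=23: only reaches 22(W), which is W → L
n=24: reaches L-position 23 → W
From 24, the L positions reachable in one move are: 23.

Move to 23.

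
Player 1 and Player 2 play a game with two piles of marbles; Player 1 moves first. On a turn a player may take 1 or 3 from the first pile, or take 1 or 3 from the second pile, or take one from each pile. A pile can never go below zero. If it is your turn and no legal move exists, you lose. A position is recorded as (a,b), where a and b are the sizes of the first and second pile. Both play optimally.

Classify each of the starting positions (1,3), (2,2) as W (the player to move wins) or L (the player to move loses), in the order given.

Build the W/L table. Terminal = L. A non-terminal position is W if it has a move to some L; otherwise it is L.
No move ever increases a pile, so every position that can arise here has a ≤ 2 and b ≤ 3; it is enough to label the cells with 0 ≤ a ≤ 2 and 0 ≤ b ≤ 3.
Every move lowers a or b (never raises either), so fill the grid row by row in increasing a, and left to right within a row: each cell's successors are then already labelled.
      b=0  b=1  b=2  b=3
a=0:    L    W    L    W
a=1:    W    W    W    W
a=2:    L    W    L    W
Cells with no legal move (terminal, hence L): (0,0).
The remaining L cells, each justified by listing all of its moves:
(0,2): the only move is to (0,1)(W), a W ⇒ L
(2,0): the only move is to (1,0)(W), a W ⇒ L
(2,2): moves to (1,2)(W), (2,1)(W), (1,1)(W); every one is W ⇒ L
Every other cell has at least one move into one of the L cells above, so it is W.
(1,3): the move to (0,2) reaches an L cell, so W
(2,2): one of the L cells justified above, so L

(1,3): W, (2,2): L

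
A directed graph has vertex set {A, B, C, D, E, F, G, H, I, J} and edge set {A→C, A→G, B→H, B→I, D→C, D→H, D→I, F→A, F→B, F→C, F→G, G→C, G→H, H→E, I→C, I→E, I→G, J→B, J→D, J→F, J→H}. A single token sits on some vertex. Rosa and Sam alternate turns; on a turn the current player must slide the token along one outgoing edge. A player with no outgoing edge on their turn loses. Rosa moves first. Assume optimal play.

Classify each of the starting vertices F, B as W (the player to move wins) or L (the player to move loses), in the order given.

Build the W/L table. Terminal = L. A non-terminal position is W if it has a move to some L; otherwise it is L.
Every edge goes from a vertex to one that appears earlier in the order E, C, H, G, I, D, B, A, F, J, so processing vertices in that order labels each vertex after all of its successors.
E: no outgoing edge → L
C: no outgoing edge → L
H: W (go to E, an L position)
G: W (go to C, an L position)
I: W (go to C, an L position)
D: W (go to C, an L position)
B: L (options I(W), H(W) are all W)
A: W (go to C, an L position)
F: W (go to B, an L position)
J: W (go to B, an L position)

F: W, B: L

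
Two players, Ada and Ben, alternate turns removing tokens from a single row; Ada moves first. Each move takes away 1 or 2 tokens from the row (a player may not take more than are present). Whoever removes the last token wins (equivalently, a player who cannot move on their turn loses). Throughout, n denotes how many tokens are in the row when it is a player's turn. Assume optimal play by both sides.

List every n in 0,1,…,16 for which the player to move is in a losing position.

0, 3, 6, 9, 12, 15

Label each position W (a win for the player to move) or L (a loss). A position with no legal move is L; any other position is W exactly when some move reaches an L, and L when every move reaches a W.
n=0: no move → L
n=1: →0(L), so W
n=2: →0(L), so W
n=3: →2(W), 1(W) — all W, so L
n=4: →3(L), so W
n=5: →3(L), so W
n=6: →5(W), 4(W) — all W, so L
n=7: →6(L), so W
n=8: →6(L), so W
n=9: →8(W), 7(W) — all W, so L
n=10: →9(L), so W
n=11: →9(L), so W
n=12: →11(W), 10(W) — all W, so L
n=13: →12(L), so W
n=14: →12(L), so W
n=15: →14(W), 13(W) — all W, so L
n=16: →15(L), so W
The losing starting values of n are exactly the entries labelled L in this table (6 of them).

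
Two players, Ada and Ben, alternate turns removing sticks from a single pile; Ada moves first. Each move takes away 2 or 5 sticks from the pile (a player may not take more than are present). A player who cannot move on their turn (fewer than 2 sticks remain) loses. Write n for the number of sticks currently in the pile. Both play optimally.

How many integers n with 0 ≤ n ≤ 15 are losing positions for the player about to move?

Work bottom-up. With no move the player to move loses. Otherwise the position is W if at least one move leads to an L position for the opponent, and L if every move leads to a W.
n=0: no move → L
n=1: no move → L
n=2: reaches L-position 0 → W
n=3: reaches L-position 1 → W
n=4: only reaches 2(W), which is W → L
n=5: reaches L-position 0 → W
n=6: reaches L-position 4 → W
n=7: only reaches 5(W), 2(W), all W → L
n=8: only reaches 6(W), 3(W), all W → L
n=9: reaches L-position 7 → W
n=10: reaches L-position 8 → W
n=11: only reaches 9(W), 6(W), all W → L
n=12: reaches L-position 7 → W
n=13: reaches L-position 11 → W
n=14: only reaches 12(W), 9(W), all W → L
n=15: only reaches 13(W), 10(W), all W → L
L entries with 0 ≤ n ≤ 15: n = 0, 1, 4, 7, 8, 11, 14, 15; that makes 8.

8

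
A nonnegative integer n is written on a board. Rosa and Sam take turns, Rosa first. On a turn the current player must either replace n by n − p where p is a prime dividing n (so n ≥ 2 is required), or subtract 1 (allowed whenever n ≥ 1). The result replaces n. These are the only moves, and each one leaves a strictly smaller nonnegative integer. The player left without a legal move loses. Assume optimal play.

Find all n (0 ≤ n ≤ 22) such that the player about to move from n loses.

Work bottom-up. With no move the player to move loses. Otherwise the position is W if at least one move leads to an L position for the opponent, and L if every move leads to a W.
n=0: no move → L
n=1: W (go to 0, an L position)
n=2: W (go to 0, an L position)
n=3: W (go to 0, an L position)
n=4: L (options 2(W), 3(W) are all W)
n=5: W (go to 0, an L position)
n=6: W (go to 4, an L position)
n=7: W (go to 0, an L position)
n=8: L (options 6(W), 7(W) are all W)
n=9: W (go to 8, an L position)
n=10: W (go to 8, an L position)
n=11: W (go to 0, an L position)
n=12: L (options 9(W), 10(W), 11(W) are all W)
n=13: W (go to 0, an L position)
n=14: W (go to 12, an L position)
n=15: W (go to 12, an L position)
n=16: L (options 14(W), 15(W) are all W)
n=17: W (go to 0, an L position)
n=18: W (go to 16, an L position)
n=19: W (go to 0, an L position)
n=20: L (options 15(W), 18(W), 19(W) are all W)
n=21: W (go to 20, an L position)
n=22: W (go to 20, an L position)
Reading off the rows marked L gives the requested list; there are 6 such values of n.

0, 4, 8, 12, 16, 20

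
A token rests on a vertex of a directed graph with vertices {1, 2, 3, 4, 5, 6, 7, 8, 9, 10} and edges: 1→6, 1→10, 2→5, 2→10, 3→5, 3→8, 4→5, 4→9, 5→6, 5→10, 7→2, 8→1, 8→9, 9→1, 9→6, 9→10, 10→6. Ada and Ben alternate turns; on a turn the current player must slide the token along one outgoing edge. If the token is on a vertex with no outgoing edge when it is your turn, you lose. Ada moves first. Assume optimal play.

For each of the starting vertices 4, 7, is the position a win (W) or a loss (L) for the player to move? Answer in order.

Positions with no move are L. A position that does have a move is losing for the player to move precisely when every available move leads to a winning position for the opponent. Fill in the labels:
Every edge goes from a vertex to one that appears earlier in the order 6, 10, 1, 5, 9, 8, 3, 2, 4, 7, so processing vertices in that order labels each vertex after all of its successors.
6: no outgoing edge → L
10: reaches L-position 6 → W
1: reaches L-position 6 → W
5: reaches L-position 6 → W
9: reaches L-position 6 → W
8: only reaches 9(W), 1(W), all W → L
3: reaches L-position 8 → W
2: only reaches 5(W), 10(W), all W → L
4: only reaches 9(W), 5(W), all W → L
7: reaches L-position 2 → W

4: L, 7: W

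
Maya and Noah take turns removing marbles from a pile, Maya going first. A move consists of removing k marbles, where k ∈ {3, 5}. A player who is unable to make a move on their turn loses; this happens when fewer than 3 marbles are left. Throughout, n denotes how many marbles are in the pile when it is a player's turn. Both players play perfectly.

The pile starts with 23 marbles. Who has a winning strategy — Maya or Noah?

Maya wins.

Compute win/loss labels from the base case upward. A position with no move is L. Any other position is W if it can reach an L in one move, else L.
n=0: no move → L
n=1: no move → L
n=2: no move → L
n=3: can move to 0, which is L ⇒ W
n=4: can move to 1, which is L ⇒ W
n=5: can move to 2, which is L ⇒ W
n=6: can move to 1, which is L ⇒ W
n=7: can move to 2, which is L ⇒ W
n=8: moves to 5(W), 3(W); every one is W ⇒ L
n=9: moves to 6(W), 4(W); every one is W ⇒ L
n=10: moves to 7(W), 5(W); every one is W ⇒ L
n=11: can move to 8, which is L ⇒ W
n=12: can move to 9, which is L ⇒ W
n=13: can move to 10, which is L ⇒ W
n=14: can move to 9, which is L ⇒ W
n=15: can move to 10, which is L ⇒ W
n=16: moves to 13(W), 11(W); every one is W ⇒ L
n=17: moves to 14(W), 12(W); every one is W ⇒ L
n=18: moves to 15(W), 13(W); every one is W ⇒ L
n=19: can move to 16, which is L ⇒ W
n=20: can move to 17, which is L ⇒ W
n=21: can move to 18, which is L ⇒ W
n=22: can move to 17, which is L ⇒ W
n=23: can move to 18, which is L ⇒ W
From 23 Maya can remove 5, leaving 18, reaching an L position.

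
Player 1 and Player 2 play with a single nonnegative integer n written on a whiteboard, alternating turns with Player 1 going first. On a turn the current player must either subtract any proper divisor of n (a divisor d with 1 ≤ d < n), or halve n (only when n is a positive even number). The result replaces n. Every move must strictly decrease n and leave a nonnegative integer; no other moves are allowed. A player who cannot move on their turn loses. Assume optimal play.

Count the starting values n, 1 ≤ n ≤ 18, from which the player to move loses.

Work bottom-up. With no move the player to move loses. Otherwise the position is W if at least one move leads to an L position for the opponent, and L if every move leads to a W.
n=0: no move → L
n=1: no move → L
n=2: →1(L), so W
n=3: →2(W) only, which is W, so L
n=4: →3(L), so W
n=5: →4(W) only, which is W, so L
n=6: →3(L), so W
n=7: →6(W) only, which is W, so L
n=8: →7(L), so W
n=9: →6(W), 8(W) — all W, so L
n=10: →5(L), so W
n=11: →10(W) only, which is W, so L
n=12: →9(L), so W
n=13: →12(W) only, which is W, so L
n=14: →7(L), so W
n=15: →10(W), 12(W), 14(W) — all W, so L
n=16: →15(L), so W
n=17: →16(W) only, which is W, so L
n=18: →9(L), so W
L entries with 1 ≤ n ≤ 18 (n=0 is outside the asked range and is not counted): n = 1, 3, 5, 7, 9, 11, 13, 15, 17; that makes 9.

9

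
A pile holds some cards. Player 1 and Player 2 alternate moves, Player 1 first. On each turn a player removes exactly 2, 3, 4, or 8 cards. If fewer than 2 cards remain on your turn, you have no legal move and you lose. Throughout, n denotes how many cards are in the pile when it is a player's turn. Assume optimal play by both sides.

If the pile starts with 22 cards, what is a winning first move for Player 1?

Classify positions by backward induction: terminal positions (no move available) are L. From any other position, the mover wins iff some move reaches an L.
n=0: no move → L
n=1: no move → L
n=2: reaches L-position 0 → W
n=3: reaches L-position 1 → W
n=4: reaches L-position 1 → W
n=5: reaches L-position 1 → W
n=6: only reaches 4(W), 3(W), 2(W), all W → L
n=7: only reaches 5(W), 4(W), 3(W), all W → L
n=8: reaches L-position 6 → W
n=9: reaches L-position 7 → W
n=10: reaches L-position 7 → W
n=11: reaches L-position 7 → W
n=12: only reaches 10(W), 9(W), 8(W), 4(W), all W → L
n=13: only reaches 11(W), 10(W), 9(W), 5(W), all W → L
n=14: reaches L-position 12 → W
n=15: reaches L-position 13 → W
n=16: reaches L-position 13 → W
n=17: reaches L-position 13 → W
n=18: only reaches 16(W), 15(W), 14(W), 10(W), all W → L
n=19: only reaches 17(W), 16(W), 15(W), 11(W), all W → L
n=20: reaches L-position 18 → W
n=21: reaches L-position 19 → W
n=22: reaches L-position 19 → W
From 22, the L positions reachable in one move are: 19, 18. Any move reaching one of these is winning.

Remove 3, leaving 19.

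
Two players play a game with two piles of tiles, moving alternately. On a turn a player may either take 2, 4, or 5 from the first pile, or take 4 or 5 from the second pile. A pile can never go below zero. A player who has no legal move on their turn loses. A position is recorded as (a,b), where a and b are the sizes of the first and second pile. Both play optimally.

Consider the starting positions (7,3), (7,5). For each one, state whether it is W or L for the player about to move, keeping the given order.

Compute win/loss labels from the base case upward. A position with no move is L. Any other position is W if it can reach an L in one move, else L.
No move ever increases a pile, so every position that can arise here has a ≤ 7 and b ≤ 5; it is enough to label the cells with 0 ≤ a ≤ 7 and 0 ≤ b ≤ 5.
Every move lowers a or b (never raises either), so fill the grid row by row in increasing a, and left to right within a row: each cell's successors are then already labelled.
      b=0  b=1  b=2  b=3  b=4  b=5
a=0:    L    L    L    L    W    W
a=1:    L    L    L    L    W    W
a=2:    W    W    W    W    L    L
a=3:    W    W    W    W    L    L
a=4:    W    W    W    W    W    W
a=5:    W    W    W    W    W    W
a=6:    W    W    W    W    W    W
a=7:    L    L    L    L    W    W
Cells with no legal move (terminal, hence L): (0,0), (0,1), (0,2), (0,3), (1,0), (1,1), (1,2), (1,3).
The remaining L cells, each justified by listing all of its moves:
(2,4): →(0,4)(W), (2,0)(W) — all W, so L
(2,5): →(0,5)(W), (2,1)(W), (2,0)(W) — all W, so L
(3,4): →(1,4)(W), (3,0)(W) — all W, so L
(3,5): →(1,5)(W), (3,1)(W), (3,0)(W) — all W, so L
(7,0): →(5,0)(W), (3,0)(W), (2,0)(W) — all W, so L
(7,1): →(5,1)(W), (3,1)(W), (2,1)(W) — all W, so L
(7,2): →(5,2)(W), (3,2)(W), (2,2)(W) — all W, so L
(7,3): →(5,3)(W), (3,3)(W), (2,3)(W) — all W, so L
Every other cell has at least one move into one of the L cells above, so it is W.
(7,3): one of the L cells justified above, so L
(7,5): the move to (3,5) reaches an L cell, so W

(7,3): L, (7,5): W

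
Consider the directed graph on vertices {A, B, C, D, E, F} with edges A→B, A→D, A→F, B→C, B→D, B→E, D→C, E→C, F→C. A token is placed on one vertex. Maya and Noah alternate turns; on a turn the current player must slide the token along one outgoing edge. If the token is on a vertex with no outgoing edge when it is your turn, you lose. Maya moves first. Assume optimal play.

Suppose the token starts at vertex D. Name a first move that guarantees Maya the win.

Move to C.

Label each position W (a win for the player to move) or L (a loss). A position with no legal move is L; any other position is W exactly when some move reaches an L, and L when every move reaches a W.
Every edge goes from a vertex to one that appears earlier in the order C, D, E, B, F, A, so processing vertices in that order labels each vertex after all of its successors.
C: no outgoing edge → L
D: W (go to C, an L position)
E: W (go to C, an L position)
B: W (go to C, an L position)
F: W (go to C, an L position)
A: L (options F(W), B(W), D(W) are all W)
From D, the L positions reachable in one move are: C.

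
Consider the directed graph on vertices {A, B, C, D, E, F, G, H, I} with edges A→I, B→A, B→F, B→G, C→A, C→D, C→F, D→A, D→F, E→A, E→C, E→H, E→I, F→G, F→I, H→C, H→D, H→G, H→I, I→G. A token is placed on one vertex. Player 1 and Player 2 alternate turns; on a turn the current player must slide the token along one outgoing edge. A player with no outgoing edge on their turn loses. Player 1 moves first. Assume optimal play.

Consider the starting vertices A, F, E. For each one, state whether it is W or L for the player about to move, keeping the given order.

Positions with no move are L. A position that does have a move is losing for the player to move precisely when every available move leads to a winning position for the opponent. Fill in the labels:
Every edge goes from a vertex to one that appears earlier in the order G, I, A, F, D, C, H, B, E, so processing vertices in that order labels each vertex after all of its successors.
G: no outgoing edge → L
I: can move to G, which is L ⇒ W
A: the only move is to I(W), a W ⇒ L
F: can move to G, which is L ⇒ W
D: can move to A, which is L ⇒ W
C: can move to A, which is L ⇒ W
H: can move to G, which is L ⇒ W
B: can move to A, which is L ⇒ W
E: can move to A, which is L ⇒ W

A: L, F: W, E: W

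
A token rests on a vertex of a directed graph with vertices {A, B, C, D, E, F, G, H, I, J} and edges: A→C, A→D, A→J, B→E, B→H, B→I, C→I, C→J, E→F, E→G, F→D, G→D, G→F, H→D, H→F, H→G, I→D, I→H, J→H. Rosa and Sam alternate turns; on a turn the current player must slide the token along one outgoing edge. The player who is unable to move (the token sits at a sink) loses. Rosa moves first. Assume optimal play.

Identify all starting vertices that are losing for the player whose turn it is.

D, E, J

Work bottom-up. With no move the player to move loses. Otherwise the position is W if at least one move leads to an L position for the opponent, and L if every move leads to a W.
Every edge goes from a vertex to one that appears earlier in the order D, F, G, H, E, J, I, C, B, A, so processing vertices in that order labels each vertex after all of its successors.
D: no outgoing edge → L
F: can move to D, which is L ⇒ W
G: can move to D, which is L ⇒ W
H: can move to D, which is L ⇒ W
E: moves to G(W), F(W); every one is W ⇒ L
J: the only move is to H(W), a W ⇒ L
I: can move to D, which is L ⇒ W
C: can move to J, which is L ⇒ W
B: can move to E, which is L ⇒ W
A: can move to J, which is L ⇒ W
The losing starting vertices are exactly the entries labelled L in this table (3 of them).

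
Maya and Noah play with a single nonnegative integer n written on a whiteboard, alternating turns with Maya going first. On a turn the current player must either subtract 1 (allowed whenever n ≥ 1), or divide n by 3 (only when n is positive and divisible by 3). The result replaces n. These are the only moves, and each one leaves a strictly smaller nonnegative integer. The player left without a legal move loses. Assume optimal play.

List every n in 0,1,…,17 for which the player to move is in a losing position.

0, 2, 4, 7, 9, 11, 13, 15, 17

Build the W/L table. Terminal = L. A non-terminal position is W if it has a move to some L; otherwise it is L.
n=0: no move → L
n=1: can move to 0, which is L ⇒ W
n=2: the only move is to 1(W), a W ⇒ L
n=3: can move to 2, which is L ⇒ W
n=4: the only move is to 3(W), a W ⇒ L
n=5: can move to 4, which is L ⇒ W
n=6: can move to 2, which is L ⇒ W
n=7: the only move is to 6(W), a W ⇒ L
n=8: can move to 7, which is L ⇒ W
n=9: moves to 3(W), 8(W); every one is W ⇒ L
n=10: can move to 9, which is L ⇒ W
n=11: the only move is to 10(W), a W ⇒ L
n=12: can move to 4, which is L ⇒ W
n=13: the only move is to 12(W), a W ⇒ L
n=14: can move to 13, which is L ⇒ W
n=15: moves to 5(W), 14(W); every one is W ⇒ L
n=16: can move to 15, which is L ⇒ W
n=17: the only move is to 16(W), a W ⇒ L
Reading off the rows marked L gives the requested list; there are 9 such values of n.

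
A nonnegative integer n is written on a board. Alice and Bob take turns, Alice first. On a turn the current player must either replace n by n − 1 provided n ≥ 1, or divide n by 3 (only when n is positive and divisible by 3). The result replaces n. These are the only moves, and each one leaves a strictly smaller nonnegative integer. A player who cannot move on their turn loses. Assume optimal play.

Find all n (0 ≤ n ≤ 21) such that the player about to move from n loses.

0, 2, 4, 7, 9, 11, 13, 15, 17, 19

Work bottom-up. With no move the player to move loses. Otherwise the position is W if at least one move leads to an L position for the opponent, and L if every move leads to a W.
n=0: no move → L
n=1: reaches L-position 0 → W
n=2: only reaches 1(W), which is W → L
n=3: reaches L-position 2 → W
n=4: only reaches 3(W), which is W → L
n=5: reaches L-position 4 → W
n=6: reaches L-position 2 → W
n=7: only reaches 6(W), which is W → L
n=8: reaches L-position 7 → W
n=9: only reaches 3(W), 8(W), all W → L
n=10: reaches L-position 9 → W
n=11: only reaches 10(W), which is W → L
n=12: reaches L-position 4 → W
n=13: only reaches 12(W), which is W → L
n=14: reaches L-position 13 → W
n=15: only reaches 5(W), 14(W), all W → L
n=16: reaches L-position 15 → W
n=17: only reaches 16(W), which is W → L
n=18: reaches L-position 17 → W
n=19: only reaches 18(W), which is W → L
n=20: reaches L-position 19 → W
n=21: reaches L-position 7 → W
Reading off the rows marked L gives the requested list; there are 10 such values of n.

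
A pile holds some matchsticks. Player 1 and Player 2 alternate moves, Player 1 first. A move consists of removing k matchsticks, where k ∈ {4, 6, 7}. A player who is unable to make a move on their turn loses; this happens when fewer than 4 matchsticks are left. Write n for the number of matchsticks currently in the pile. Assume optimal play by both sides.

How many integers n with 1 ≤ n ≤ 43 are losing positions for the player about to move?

15

Classify positions by backward induction: terminal positions (no move available) are L. From any other position, the mover wins iff some move reaches an L.
n=0: no move → L
n=1: no move → L
n=2: no move → L
n=3: no move → L
n=4: reaches L-position 0 → W
n=5: reaches L-position 1 → W
n=6: reaches L-position 2 → W
n=7: reaches L-position 3 → W
n=8: reaches L-position 2 → W
n=9: reaches L-position 3 → W
n=10: reaches L-position 3 → W
n=11: only reaches 7(W), 5(W), 4(W), all W → L
n=12: only reaches 8(W), 6(W), 5(W), all W → L
n=13: only reaches 9(W), 7(W), 6(W), all W → L
n=14: only reaches 10(W), 8(W), 7(W), all W → L
n=15: reaches L-position 11 → W
n=16: reaches L-position 12 → W
n=17: reaches L-position 13 → W
n=18: reaches L-position 14 → W
n=19: reaches L-position 13 → W
n=20: reaches L-position 14 → W
n=21: reaches L-position 14 → W
n=22: only reaches 18(W), 16(W), 15(W), all W → L
n=23: only reaches 19(W), 17(W), 16(W), all W → L
n=24: only reaches 20(W), 18(W), 17(W), all W → L
n=25: only reaches 21(W), 19(W), 18(W), all W → L
n=26: reaches L-position 22 → W
n=27: reaches L-position 23 → W
n=28: reaches L-position 24 → W
n=29: reaches L-position 25 → W
n=30: reaches L-position 24 → W
n=31: reaches L-position 25 → W
n=32: reaches L-position 25 → W
n=33: only reaches 29(W), 27(W), 26(W), all W → L
n=34: only reaches 30(W), 28(W), 27(W), all W → L
n=35: only reaches 31(W), 29(W), 28(W), all W → L
n=36: only reaches 32(W), 30(W), 29(W), all W → L
n=37: reaches L-position 33 → W
n=38: reaches L-position 34 → W
n=39: reaches L-position 35 → W
n=40: reaches L-position 36 → W
n=41: reaches L-position 35 → W
n=42: reaches L-position 36 → W
n=43: reaches L-position 36 → W
L entries with 1 ≤ n ≤ 43 (n=0 is outside the asked range and is not counted): n = 1, 2, 3, 11, 12, 13, 14, 22, 23, 24, 25, 33, 34, 35, 36; that makes 15.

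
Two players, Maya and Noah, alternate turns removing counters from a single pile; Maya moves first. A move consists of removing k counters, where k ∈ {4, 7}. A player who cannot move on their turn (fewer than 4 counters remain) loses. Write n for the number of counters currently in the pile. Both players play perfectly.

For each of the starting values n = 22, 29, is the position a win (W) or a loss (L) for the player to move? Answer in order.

22: L, 29: W

Positions with no move are L. A position that does have a move is losing for the player to move precisely when every available move leads to a winning position for the opponent. Fill in the labels:
n=0: no move → L
n=1: no move → L
n=2: no move → L
n=3: no move → L
n=4: can move to 0, which is L ⇒ W
n=5: can move to 1, which is L ⇒ W
n=6: can move to 2, which is L ⇒ W
n=7: can move to 3, which is L ⇒ W
n=8: can move to 1, which is L ⇒ W
n=9: can move to 2, which is L ⇒ W
n=10: can move to 3, which is L ⇒ W
n=11: moves to 7(W), 4(W); every one is W ⇒ L
n=12: moves to 8(W), 5(W); every one is W ⇒ L
n=13: moves to 9(W), 6(W); every one is W ⇒ L
n=14: moves to 10(W), 7(W); every one is W ⇒ L
n=15: can move to 11, which is L ⇒ W
n=16: can move to 12, which is L ⇒ W
n=17: can move to 13, which is L ⇒ W
n=18: can move to 14, which is L ⇒ W
n=19: can move to 12, which is L ⇒ W
n=20: can move to 13, which is L ⇒ W
n=21: can move to 14, which is L ⇒ W
n=22: moves to 18(W), 15(W); every one is W ⇒ L
n=23: moves to 19(W), 16(W); every one is W ⇒ L
n=24: moves to 20(W), 17(W); every one is W ⇒ L
n=25: moves to 21(W), 18(W); every one is W ⇒ L
n=26: can move to 22, which is L ⇒ W
n=27: can move to 23, which is L ⇒ W
n=28: can move to 24, which is L ⇒ W
n=29: can move to 25, which is L ⇒ W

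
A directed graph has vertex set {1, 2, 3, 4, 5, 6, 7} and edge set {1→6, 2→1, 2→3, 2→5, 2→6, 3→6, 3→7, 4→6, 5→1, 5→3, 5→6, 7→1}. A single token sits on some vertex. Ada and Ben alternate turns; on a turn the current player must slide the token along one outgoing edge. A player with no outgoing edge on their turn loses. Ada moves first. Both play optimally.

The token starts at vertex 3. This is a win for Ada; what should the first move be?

Positions with no move are L. A position that does have a move is losing for the player to move precisely when every available move leads to a winning position for the opponent. Fill in the labels:
Every edge goes from a vertex to one that appears earlier in the order 6, 1, 7, 4, 3, 5, 2, so processing vertices in that order labels each vertex after all of its successors.
6: no outgoing edge → L
1: →6(L), so W
7: →1(W) only, which is W, so L
4: →6(L), so W
3: →7(L), so W
5: →6(L), so W
2: →6(L), so W
From 3, the L positions reachable in one move are: 7, 6. Any move reaching one of these is winning.

Move to 7.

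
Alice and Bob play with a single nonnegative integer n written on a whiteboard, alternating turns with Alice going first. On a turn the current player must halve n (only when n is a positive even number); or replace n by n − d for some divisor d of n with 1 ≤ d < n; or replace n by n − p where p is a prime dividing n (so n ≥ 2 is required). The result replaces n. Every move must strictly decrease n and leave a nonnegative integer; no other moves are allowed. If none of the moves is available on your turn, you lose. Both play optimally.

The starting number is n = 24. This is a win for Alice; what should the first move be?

Move to 20.

Label each position W (a win for the player to move) or L (a loss). A position with no legal move is L; any other position is W exactly when some move reaches an L, and L when every move reaches a W.
n=0: no move → L
n=1: no move → L
n=2: reaches L-position 0 → W
n=3: reaches L-position 0 → W
n=4: only reaches 2(W), 3(W), all W → L
n=5: reaches L-position 0 → W
n=6: reaches L-position 4 → W
n=7: reaches L-position 0 → W
n=8: reaches L-position 4 → W
n=9: only reaches 6(W), 8(W), all W → L
n=10: reaches L-position 9 → W
n=11: reaches L-position 0 → W
n=12: reaches L-position 9 → W
n=13: reaches L-position 0 → W
n=14: only reaches 7(W), 12(W), 13(W), all W → L
n=15: reaches L-position 14 → W
n=16: reaches L-position 14 → W
n=17: reaches L-position 0 → W
n=18: reaches L-position 9 → W
n=19: reaches L-position 0 → W
n=20: only reaches 10(W), 15(W), 16(W), 18(W), 19(W), all W → L
n=21: reaches L-position 14 → W
n=22: reaches L-position 20 → W
n=23: reaches L-position 0 → W
n=24: reaches L-position 20 → W
From 24, the L positions reachable in one move are: 20.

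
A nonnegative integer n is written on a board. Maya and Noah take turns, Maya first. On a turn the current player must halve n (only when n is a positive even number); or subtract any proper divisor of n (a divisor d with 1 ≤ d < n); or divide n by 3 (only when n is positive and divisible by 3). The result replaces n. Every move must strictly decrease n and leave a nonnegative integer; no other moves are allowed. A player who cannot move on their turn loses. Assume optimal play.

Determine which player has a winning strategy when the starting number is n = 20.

Maya wins.

Positions with no move are L. A position that does have a move is losing for the player to move precisely when every available move leads to a winning position for the opponent. Fill in the labels:
n=0: no move → L
n=1: no move → L
n=2: reaches L-position 1 → W
n=3: reaches L-position 1 → W
n=4: only reaches 2(W), 3(W), all W → L
n=5: reaches L-position 4 → W
n=6: reaches L-position 4 → W
n=7: only reaches 6(W), which is W → L
n=8: reaches L-position 4 → W
n=9: only reaches 3(W), 6(W), 8(W), all W → L
n=10: reaches L-position 9 → W
n=11: only reaches 10(W), which is W → L
n=12: reaches L-position 4 → W
n=13: only reaches 12(W), which is W → L
n=14: reaches L-position 7 → W
n=15: only reaches 5(W), 10(W), 12(W), 14(W), all W → L
n=16: reaches L-position 15 → W
n=17: only reaches 16(W), which is W → L
n=18: reaches L-position 9 → W
n=19: only reaches 18(W), which is W → L
n=20: reaches L-position 15 → W
The starting position 20 is W: Maya should move to 15, handing over an L position.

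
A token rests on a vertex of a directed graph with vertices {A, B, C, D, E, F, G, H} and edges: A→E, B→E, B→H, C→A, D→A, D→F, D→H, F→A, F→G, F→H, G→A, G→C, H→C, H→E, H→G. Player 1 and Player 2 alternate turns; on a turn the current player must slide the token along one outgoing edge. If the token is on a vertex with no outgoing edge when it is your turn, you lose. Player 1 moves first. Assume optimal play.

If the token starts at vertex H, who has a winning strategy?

Compute win/loss labels from the base case upward. A position with no move is L. Any other position is W if it can reach an L in one move, else L.
Every edge goes from a vertex to one that appears earlier in the order E, A, C, G, H, F, B, D, so processing vertices in that order labels each vertex after all of its successors.
E: no outgoing edge → L
A: can move to E, which is L ⇒ W
C: the only move is to A(W), a W ⇒ L
G: can move to C, which is L ⇒ W
H: can move to C, which is L ⇒ W
F: moves to H(W), G(W), A(W); every one is W ⇒ L
B: can move to E, which is L ⇒ W
D: can move to F, which is L ⇒ W
From H Player 1 can move to C, reaching an L position.

Player 1 wins.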